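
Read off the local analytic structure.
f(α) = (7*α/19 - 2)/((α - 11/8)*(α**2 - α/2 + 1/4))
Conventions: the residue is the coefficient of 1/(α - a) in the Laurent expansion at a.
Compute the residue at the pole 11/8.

At the order-1 pole 11/8 set g(α) = (α - (11/8))*f(α) = (7*α/19 - 2)/(α**2 - α/2 + 1/4).
Simple pole: residue = g(a) at a = 11/8, which is -1816/1767.

The residue is -1816/1767.


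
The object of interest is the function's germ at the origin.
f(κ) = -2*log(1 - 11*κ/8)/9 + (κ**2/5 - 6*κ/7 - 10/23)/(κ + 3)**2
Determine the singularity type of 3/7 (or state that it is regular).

The point is a regular point.

Denominator factors: κ + 3 = 24/7 at κ = 3/7 — none vanishes.
Branch term log(1 - κ/(8/11)): argument at 3/7 is 23/56, nonzero, so 3/7 is not its branch point (a point on a principal cut is still regular for the continued germ).
So the germ continues analytically to 3/7.


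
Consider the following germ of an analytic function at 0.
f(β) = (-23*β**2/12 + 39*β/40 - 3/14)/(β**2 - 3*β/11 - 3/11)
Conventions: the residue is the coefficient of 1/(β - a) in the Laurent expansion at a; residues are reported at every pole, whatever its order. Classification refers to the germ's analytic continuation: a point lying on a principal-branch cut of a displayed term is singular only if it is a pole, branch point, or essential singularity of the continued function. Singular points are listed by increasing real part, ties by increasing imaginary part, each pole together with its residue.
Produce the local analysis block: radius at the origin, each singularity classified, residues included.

Denominator factor (β**2 - 3*β/11 - 3/11): discriminant 141/121, real irrational roots 3/22 + (1/22)*sqrt(141) and 3/22 - (1/22)*sqrt(141); poles of order 1, moduli 3/22 + (1/22)*sqrt(141) and -3/22 + (1/22)*sqrt(141).
The radius of convergence is the smallest modulus among the singular points: -3/22 + (1/22)*sqrt(141).
The factor β**2 - 3*β/11 - 3/11 splits as (β - a)(β - a') with a = 3/22 - (1/22)*sqrt(141), a' = 3/22 + (1/22)*sqrt(141). At the order-1 pole a set g(β) = (β - a)*f(β) = [-23*β**2/12 + 39*β/40 - 3/14] / (β - a').
Simple pole: residue = g(a) at a = 3/22 - (1/22)*sqrt(141), which is 199/880 + (45761/868560)*sqrt(141).
The factor β**2 - 3*β/11 - 3/11 splits as (β - a)(β - a') with a = 3/22 + (1/22)*sqrt(141), a' = 3/22 - (1/22)*sqrt(141). At the order-1 pole a set g(β) = (β - a)*f(β) = [-23*β**2/12 + 39*β/40 - 3/14] / (β - a').
Simple pole: residue = g(a) at a = 3/22 + (1/22)*sqrt(141), which is 199/880 - (45761/868560)*sqrt(141).
List the singular points by increasing real part (a conjugate pair: the negative imaginary part first).

Radius of convergence at 0: -3/22 + (1/22)*sqrt(141).
At 3/22 - (1/22)*sqrt(141): a pole of order 1; residue 199/880 + (45761/868560)*sqrt(141).
At 3/22 + (1/22)*sqrt(141): a pole of order 1; residue 199/880 - (45761/868560)*sqrt(141).


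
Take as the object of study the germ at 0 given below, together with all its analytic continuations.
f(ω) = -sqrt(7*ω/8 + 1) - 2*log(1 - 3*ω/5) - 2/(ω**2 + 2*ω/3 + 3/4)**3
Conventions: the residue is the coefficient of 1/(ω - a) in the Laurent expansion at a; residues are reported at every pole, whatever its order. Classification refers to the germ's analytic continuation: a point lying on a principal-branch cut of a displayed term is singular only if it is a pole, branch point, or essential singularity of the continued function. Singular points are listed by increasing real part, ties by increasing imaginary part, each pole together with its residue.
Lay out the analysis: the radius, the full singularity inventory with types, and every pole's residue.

Radius of convergence at 0: (1/2)*sqrt(3).
At -8/7: an algebraic (square-root) branch point.
At (-1/3) - ((1/6)*sqrt(23))*i: a pole of order 3; residue -((2916/12167)*sqrt(23))*i.
At (-1/3) + ((1/6)*sqrt(23))*i: a pole of order 3; residue ((2916/12167)*sqrt(23))*i.
At 5/3: a logarithmic branch point.

Denominator factor (ω**2 + 2*ω/3 + 3/4)^3: discriminant -23/9, complex-conjugate roots (-1/3) + ((1/6)*sqrt(23))*i and (-1/3) - ((1/6)*sqrt(23))*i; poles of order 3, moduli (1/2)*sqrt(3) and (1/2)*sqrt(3).
Branch term (-1)*sqrt(1 - ω/(-8/7)): its argument vanishes at ω = -8/7, a square-root branch point, modulus 8/7.
Branch term (-2)*log(1 - ω/(5/3)): its argument vanishes at ω = 5/3, a logarithmic branch point, modulus 5/3.
The radius of convergence is the smallest modulus among the singular points: (1/2)*sqrt(3).
The branch terms are analytic at (-1/3) - ((1/6)*sqrt(23))*i and contribute nothing to the residue; only the rational part matters.
The factor ω**2 + 2*ω/3 + 3/4 splits as (ω - a)(ω - a') with a = (-1/3) - ((1/6)*sqrt(23))*i, a' = (-1/3) + ((1/6)*sqrt(23))*i. At the order-3 pole a set g(ω) = (ω - a)^3*(rational part) = [-2] / (ω - a')^3.
Order-3 pole: residue = g''(a)/2; g''((-1/3) - ((1/6)*sqrt(23))*i) = -((5832/12167)*sqrt(23))*i, so the residue is -((2916/12167)*sqrt(23))*i.
The branch terms are analytic at (-1/3) + ((1/6)*sqrt(23))*i and contribute nothing to the residue; only the rational part matters.
The factor ω**2 + 2*ω/3 + 3/4 splits as (ω - a)(ω - a') with a = (-1/3) + ((1/6)*sqrt(23))*i, a' = (-1/3) - ((1/6)*sqrt(23))*i. At the order-3 pole a set g(ω) = (ω - a)^3*(rational part) = [-2] / (ω - a')^3.
Order-3 pole: residue = g''(a)/2; g''((-1/3) + ((1/6)*sqrt(23))*i) = ((5832/12167)*sqrt(23))*i, so the residue is ((2916/12167)*sqrt(23))*i.
List the singular points by increasing real part (a conjugate pair: the negative imaginary part first).


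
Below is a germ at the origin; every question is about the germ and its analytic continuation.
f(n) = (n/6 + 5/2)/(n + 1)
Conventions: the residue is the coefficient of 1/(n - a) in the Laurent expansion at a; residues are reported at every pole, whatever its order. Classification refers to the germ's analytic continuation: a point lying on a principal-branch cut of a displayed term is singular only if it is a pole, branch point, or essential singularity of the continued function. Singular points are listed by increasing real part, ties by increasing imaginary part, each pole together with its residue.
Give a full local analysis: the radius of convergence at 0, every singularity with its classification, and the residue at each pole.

Denominator factor (n + 1): pole of order 1 at -1, modulus 1.
The radius of convergence is the smallest modulus among the singular points: 1.
At the order-1 pole -1 set g(n) = (n - (-1))*f(n) = n/6 + 5/2.
Simple pole: residue = g(a) at a = -1, which is 7/3.

Radius of convergence at 0: 1.
At -1: a pole of order 1; residue 7/3.


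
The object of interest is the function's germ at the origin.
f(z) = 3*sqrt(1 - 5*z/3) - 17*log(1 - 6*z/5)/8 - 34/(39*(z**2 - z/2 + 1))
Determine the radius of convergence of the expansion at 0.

The radius of convergence is 3/5.

Denominator factor (z**2 - z/2 + 1): discriminant -15/4, complex-conjugate roots (1/4) + ((1/4)*sqrt(15))*i and (1/4) - ((1/4)*sqrt(15))*i; poles of order 1, moduli 1 and 1.
Branch term (3)*sqrt(1 - z/(3/5)): its argument vanishes at z = 3/5, a square-root branch point, modulus 3/5.
Branch term (-17/8)*log(1 - z/(5/6)): its argument vanishes at z = 5/6, a logarithmic branch point, modulus 5/6.
The radius of convergence is the smallest modulus among the singular points: 3/5.


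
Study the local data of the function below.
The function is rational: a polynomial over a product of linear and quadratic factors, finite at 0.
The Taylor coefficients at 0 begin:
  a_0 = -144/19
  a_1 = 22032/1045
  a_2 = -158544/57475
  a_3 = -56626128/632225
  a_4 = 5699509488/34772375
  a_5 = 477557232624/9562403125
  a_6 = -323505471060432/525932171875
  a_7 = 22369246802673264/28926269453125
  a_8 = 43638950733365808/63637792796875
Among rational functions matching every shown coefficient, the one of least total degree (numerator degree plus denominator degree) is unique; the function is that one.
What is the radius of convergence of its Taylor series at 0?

No rational of total degree below 7 reproduces all 9 coefficients; solving the [0/7] Pade equations on them gives f(w) = 22/(19*(w - 11/9)*(w**2 + 3*w/5 + 1/2)**3), whose expansion matches every shown term.
Denominator factor (w - 11/9): pole of order 1 at 11/9, modulus 11/9.
Denominator factor (w**2 + 3*w/5 + 1/2)^3: discriminant -41/25, complex-conjugate roots (-3/10) + ((1/10)*sqrt(41))*i and (-3/10) - ((1/10)*sqrt(41))*i; poles of order 3, moduli (1/2)*sqrt(2) and (1/2)*sqrt(2).
The radius of convergence is the smallest modulus among the singular points: (1/2)*sqrt(2).

The radius of convergence is (1/2)*sqrt(2).


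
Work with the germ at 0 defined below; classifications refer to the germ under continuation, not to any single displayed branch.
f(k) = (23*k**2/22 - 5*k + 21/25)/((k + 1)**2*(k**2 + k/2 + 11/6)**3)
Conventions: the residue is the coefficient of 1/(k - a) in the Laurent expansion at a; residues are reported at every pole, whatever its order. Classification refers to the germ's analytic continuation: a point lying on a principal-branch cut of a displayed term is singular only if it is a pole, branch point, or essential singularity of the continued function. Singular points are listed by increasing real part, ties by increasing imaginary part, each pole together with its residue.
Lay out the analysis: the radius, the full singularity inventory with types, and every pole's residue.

Radius of convergence at 0: 1.
At -1: a pole of order 2; residue 183789/377300.
At (-1/4) - ((1/12)*sqrt(255))*i: a pole of order 3; residue (-183789/754600) - ((8674188777/463418725000)*sqrt(255))*i.
At (-1/4) + ((1/12)*sqrt(255))*i: a pole of order 3; residue (-183789/754600) + ((8674188777/463418725000)*sqrt(255))*i.

Denominator factor (k + 1)^2: pole of order 2 at -1, modulus 1.
Denominator factor (k**2 + k/2 + 11/6)^3: discriminant -85/12, complex-conjugate roots (-1/4) + ((1/12)*sqrt(255))*i and (-1/4) - ((1/12)*sqrt(255))*i; poles of order 3, moduli (1/6)*sqrt(66) and (1/6)*sqrt(66).
The radius of convergence is the smallest modulus among the singular points: 1.
At the order-2 pole -1 set g(k) = (k - (-1))^2*f(k) = (23*k**2/22 - 5*k + 21/25)/(k**2 + k/2 + 11/6)**3.
Order-2 pole: residue = g'(a); g'(-1) = 183789/377300, so the residue is 183789/377300.
The factor k**2 + k/2 + 11/6 splits as (k - a)(k - a') with a = (-1/4) - ((1/12)*sqrt(255))*i, a' = (-1/4) + ((1/12)*sqrt(255))*i. At the order-3 pole a set g(k) = (k - a)^3*f(k) = [(23*k**2/22 - 5*k + 21/25)/(k + 1)**2] / (k - a')^3.
Order-3 pole: residue = g''(a)/2; g''((-1/4) - ((1/12)*sqrt(255))*i) = (-183789/377300) - ((8674188777/231709362500)*sqrt(255))*i, so the residue is (-183789/754600) - ((8674188777/463418725000)*sqrt(255))*i.
The factor k**2 + k/2 + 11/6 splits as (k - a)(k - a') with a = (-1/4) + ((1/12)*sqrt(255))*i, a' = (-1/4) - ((1/12)*sqrt(255))*i. At the order-3 pole a set g(k) = (k - a)^3*f(k) = [(23*k**2/22 - 5*k + 21/25)/(k + 1)**2] / (k - a')^3.
Order-3 pole: residue = g''(a)/2; g''((-1/4) + ((1/12)*sqrt(255))*i) = (-183789/377300) + ((8674188777/231709362500)*sqrt(255))*i, so the residue is (-183789/754600) + ((8674188777/463418725000)*sqrt(255))*i.
List the singular points by increasing real part (a conjugate pair: the negative imaginary part first).


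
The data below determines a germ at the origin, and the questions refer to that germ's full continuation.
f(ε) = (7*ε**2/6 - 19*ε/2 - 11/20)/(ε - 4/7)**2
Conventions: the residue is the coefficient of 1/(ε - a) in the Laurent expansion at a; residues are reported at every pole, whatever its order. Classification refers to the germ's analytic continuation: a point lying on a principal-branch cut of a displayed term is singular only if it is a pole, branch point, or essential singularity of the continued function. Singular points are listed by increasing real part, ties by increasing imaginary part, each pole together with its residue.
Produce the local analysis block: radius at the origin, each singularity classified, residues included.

Denominator factor (ε - 4/7)^2: pole of order 2 at 4/7, modulus 4/7.
The radius of convergence is the smallest modulus among the singular points: 4/7.
At the order-2 pole 4/7 set g(ε) = (ε - (4/7))^2*f(ε) = 7*ε**2/6 - 19*ε/2 - 11/20.
Order-2 pole: residue = g'(a); g'(4/7) = -49/6, so the residue is -49/6.

Radius of convergence at 0: 4/7.
At 4/7: a pole of order 2; residue -49/6.


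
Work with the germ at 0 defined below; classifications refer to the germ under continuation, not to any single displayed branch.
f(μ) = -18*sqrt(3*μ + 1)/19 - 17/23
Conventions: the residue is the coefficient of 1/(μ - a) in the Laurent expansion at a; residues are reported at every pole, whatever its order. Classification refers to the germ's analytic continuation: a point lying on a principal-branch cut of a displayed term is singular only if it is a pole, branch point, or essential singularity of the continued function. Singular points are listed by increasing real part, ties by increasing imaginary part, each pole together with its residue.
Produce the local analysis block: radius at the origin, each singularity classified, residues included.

Branch term (-18/19)*sqrt(1 - μ/(-1/3)): its argument vanishes at μ = -1/3, a square-root branch point, modulus 1/3.
The radius of convergence is the smallest modulus among the singular points: 1/3.

Radius of convergence at 0: 1/3.
At -1/3: an algebraic (square-root) branch point.


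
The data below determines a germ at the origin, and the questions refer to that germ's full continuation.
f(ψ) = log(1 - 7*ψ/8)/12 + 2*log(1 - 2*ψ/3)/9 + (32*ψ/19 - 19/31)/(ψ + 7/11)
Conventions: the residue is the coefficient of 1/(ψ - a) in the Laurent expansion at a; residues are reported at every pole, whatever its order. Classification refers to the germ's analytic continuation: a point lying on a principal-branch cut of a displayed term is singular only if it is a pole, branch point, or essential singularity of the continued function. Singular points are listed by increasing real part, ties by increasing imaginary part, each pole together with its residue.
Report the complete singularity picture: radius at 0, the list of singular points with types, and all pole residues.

Radius of convergence at 0: 7/11.
At -7/11: a pole of order 1; residue -10915/6479.
At 8/7: a logarithmic branch point.
At 3/2: a logarithmic branch point.

Denominator factor (ψ + 7/11): pole of order 1 at -7/11, modulus 7/11.
Branch term (2/9)*log(1 - ψ/(3/2)): its argument vanishes at ψ = 3/2, a logarithmic branch point, modulus 3/2.
Branch term (1/12)*log(1 - ψ/(8/7)): its argument vanishes at ψ = 8/7, a logarithmic branch point, modulus 8/7.
The radius of convergence is the smallest modulus among the singular points: 7/11.
The branch terms are analytic at -7/11 and contribute nothing to the residue; only the rational part matters.
At the order-1 pole -7/11 set g(ψ) = (ψ - (-7/11))*(rational part) = 32*ψ/19 - 19/31.
Simple pole: residue = g(a) at a = -7/11, which is -10915/6479.
List the singular points by increasing real part (a conjugate pair: the negative imaginary part first).


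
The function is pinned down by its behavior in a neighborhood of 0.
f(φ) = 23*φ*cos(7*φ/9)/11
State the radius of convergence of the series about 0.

The radius of convergence is infinite.

The factor cos(7*φ/9) is entire and contributes no finite singular point.
The polynomial part has no poles.
No finite singular points: the Taylor series at 0 converges everywhere.


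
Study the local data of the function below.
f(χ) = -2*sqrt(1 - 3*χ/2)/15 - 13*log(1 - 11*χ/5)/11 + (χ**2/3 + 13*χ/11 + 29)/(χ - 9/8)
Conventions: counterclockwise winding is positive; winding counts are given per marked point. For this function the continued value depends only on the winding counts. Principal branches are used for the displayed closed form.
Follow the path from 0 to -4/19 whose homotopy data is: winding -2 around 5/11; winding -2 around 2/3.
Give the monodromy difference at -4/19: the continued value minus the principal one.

The rational part is single-valued and drops out of the difference; each branch term changes only by its own monodromy.
(-2/15)*sqrt(1 - χ/(2/3)): winding -2 is even, the square root returns to the same sheet, contribution 0.
(-13/11)*log(1 - χ/(5/11)): each positive loop around 5/11 adds 2*pi*i to the log, so winding -2 contributes (-13/11)*(-2)*2*pi*i = (52/11)*pi*i.
Summing the contributions at χ = -4/19 gives (52/11)*pi*i.

Continued minus principal equals (52/11)*pi*i.


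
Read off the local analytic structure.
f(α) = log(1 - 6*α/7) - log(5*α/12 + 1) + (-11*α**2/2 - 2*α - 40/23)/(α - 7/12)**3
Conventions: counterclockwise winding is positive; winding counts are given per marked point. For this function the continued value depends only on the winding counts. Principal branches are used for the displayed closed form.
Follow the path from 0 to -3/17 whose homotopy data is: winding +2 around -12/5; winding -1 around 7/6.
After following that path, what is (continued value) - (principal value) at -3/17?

The rational part is single-valued and drops out of the difference; each branch term changes only by its own monodromy.
(1)*log(1 - α/(7/6)): each positive loop around 7/6 adds 2*pi*i to the log, so winding -1 contributes (1)*(-1)*2*pi*i = -(2)*pi*i.
(-1)*log(1 - α/(-12/5)): each positive loop around -12/5 adds 2*pi*i to the log, so winding +2 contributes (-1)*(2)*2*pi*i = -(4)*pi*i.
Summing the contributions at α = -3/17 gives -(6)*pi*i.

Continued minus principal equals -(6)*pi*i.


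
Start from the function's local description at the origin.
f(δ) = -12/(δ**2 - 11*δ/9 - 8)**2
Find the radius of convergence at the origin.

The radius of convergence is -11/18 + (1/18)*sqrt(2713).

Denominator factor (δ**2 - 11*δ/9 - 8)^2: discriminant 2713/81, real irrational roots 11/18 + (1/18)*sqrt(2713) and 11/18 - (1/18)*sqrt(2713); poles of order 2, moduli 11/18 + (1/18)*sqrt(2713) and -11/18 + (1/18)*sqrt(2713).
The radius of convergence is the smallest modulus among the singular points: -11/18 + (1/18)*sqrt(2713).


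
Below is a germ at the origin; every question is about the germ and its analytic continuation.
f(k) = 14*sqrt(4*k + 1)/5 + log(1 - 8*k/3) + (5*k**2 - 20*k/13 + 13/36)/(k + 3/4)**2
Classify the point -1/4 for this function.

The term (14/5)*sqrt(1 - k/(-1/4)) has argument 1 - -1/4/(-1/4) = 0 at -1/4: a square-root (algebraic, two-sheeted) branch point; the remaining terms are analytic or single-valued there.

The point is an algebraic (square-root) branch point.


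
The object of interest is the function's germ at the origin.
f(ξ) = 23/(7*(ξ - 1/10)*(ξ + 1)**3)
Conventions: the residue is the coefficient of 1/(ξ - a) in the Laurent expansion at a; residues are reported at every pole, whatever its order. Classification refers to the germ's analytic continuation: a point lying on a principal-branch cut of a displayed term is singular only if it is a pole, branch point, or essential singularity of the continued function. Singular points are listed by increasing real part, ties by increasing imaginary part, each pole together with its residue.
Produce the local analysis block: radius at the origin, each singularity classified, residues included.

Denominator factor (ξ - 1/10): pole of order 1 at 1/10, modulus 1/10.
Denominator factor (ξ + 1)^3: pole of order 3 at -1, modulus 1.
The radius of convergence is the smallest modulus among the singular points: 1/10.
At the order-3 pole -1 set g(ξ) = (ξ - (-1))^3*f(ξ) = 23/(7*(ξ - 1/10)).
Order-3 pole: residue = g''(a)/2; g''(-1) = -46000/9317, so the residue is -23000/9317.
At the order-1 pole 1/10 set g(ξ) = (ξ - (1/10))*f(ξ) = 23/(7*(ξ + 1)**3).
Simple pole: residue = g(a) at a = 1/10, which is 23000/9317.
List the singular points by increasing real part (a conjugate pair: the negative imaginary part first).

Radius of convergence at 0: 1/10.
At -1: a pole of order 3; residue -23000/9317.
At 1/10: a pole of order 1; residue 23000/9317.


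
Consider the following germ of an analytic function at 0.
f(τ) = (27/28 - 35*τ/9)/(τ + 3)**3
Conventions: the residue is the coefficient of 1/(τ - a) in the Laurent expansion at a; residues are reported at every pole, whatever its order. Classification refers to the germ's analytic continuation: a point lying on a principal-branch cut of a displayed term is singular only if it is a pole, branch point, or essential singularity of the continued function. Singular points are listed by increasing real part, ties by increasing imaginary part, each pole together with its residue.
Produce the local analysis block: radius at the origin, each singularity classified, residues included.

Radius of convergence at 0: 3.
At -3: a pole of order 3; residue 0.

Denominator factor (τ + 3)^3: pole of order 3 at -3, modulus 3.
The radius of convergence is the smallest modulus among the singular points: 3.
At the order-3 pole -3 set g(τ) = (τ - (-3))^3*f(τ) = 27/28 - 35*τ/9.
Order-3 pole: residue = g''(a)/2; g''(-3) = 0, so the residue is 0.


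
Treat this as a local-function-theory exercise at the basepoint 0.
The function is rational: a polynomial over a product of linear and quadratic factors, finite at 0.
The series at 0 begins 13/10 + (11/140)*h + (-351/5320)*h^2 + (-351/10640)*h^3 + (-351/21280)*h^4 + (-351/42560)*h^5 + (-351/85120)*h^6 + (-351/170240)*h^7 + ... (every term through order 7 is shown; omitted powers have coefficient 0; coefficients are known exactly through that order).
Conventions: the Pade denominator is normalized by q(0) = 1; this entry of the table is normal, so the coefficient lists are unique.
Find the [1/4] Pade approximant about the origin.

The Pade approximant has numerator coefficients [13/10, -80552461/110608820]; denominator coefficients [1, -490347/790063, 5299749/60044788, -171990/15011197, 601965/285212743].

Taylor coefficients needed (read off): a_0 = 13/10, a_1 = 11/140, a_2 = -351/5320, a_3 = -351/10640, a_4 = -351/21280, a_5 = -351/42560.
Write the denominator as Q(h) = 1 + q1*h + q2*h^2 + q3*h^3 + q4*h^4. Requiring Q*f - P = O(h^6) with deg P <= 1 kills the coefficients of h^2..h^5 in Q*f:
  h^2: a_2 + q1*a_1 + q2*a_0 = 0, i.e. -351/5320 + (11/140)*q1 + (13/10)*q2 = 0.
  h^3: a_3 + q1*a_2 + q2*a_1 + q3*a_0 = 0, i.e. -351/10640 + (-351/5320)*q1 + (11/140)*q2 + (13/10)*q3 = 0.
  h^4: a_4 + q1*a_3 + q2*a_2 + q3*a_1 + q4*a_0 = 0, i.e. -351/21280 + (-351/10640)*q1 + (-351/5320)*q2 + (11/140)*q3 + (13/10)*q4 = 0.
  h^5: a_5 + q1*a_4 + q2*a_3 + q3*a_2 + q4*a_1 = 0, i.e. -351/42560 + (-351/21280)*q1 + (-351/10640)*q2 + (-351/5320)*q3 + (11/140)*q4 = 0.
Solving this linear system: q1 = -490347/790063, q2 = 5299749/60044788, q3 = -171990/15011197, q4 = 601965/285212743.
The numerator is Q*f truncated at degree 1: P0 = a_0 = 13/10; P1 = a_1 + q1*a_0 = -80552461/110608820.


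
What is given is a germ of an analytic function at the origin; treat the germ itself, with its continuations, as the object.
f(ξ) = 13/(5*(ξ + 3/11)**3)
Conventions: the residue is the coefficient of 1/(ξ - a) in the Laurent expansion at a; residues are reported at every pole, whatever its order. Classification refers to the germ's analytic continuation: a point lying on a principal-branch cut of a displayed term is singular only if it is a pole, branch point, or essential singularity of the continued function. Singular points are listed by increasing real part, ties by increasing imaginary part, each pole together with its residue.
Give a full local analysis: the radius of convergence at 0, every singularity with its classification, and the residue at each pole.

Denominator factor (ξ + 3/11)^3: pole of order 3 at -3/11, modulus 3/11.
The radius of convergence is the smallest modulus among the singular points: 3/11.
At the order-3 pole -3/11 set g(ξ) = (ξ - (-3/11))^3*f(ξ) = 13/5.
Order-3 pole: residue = g''(a)/2; g''(-3/11) = 0, so the residue is 0.

Radius of convergence at 0: 3/11.
At -3/11: a pole of order 3; residue 0.


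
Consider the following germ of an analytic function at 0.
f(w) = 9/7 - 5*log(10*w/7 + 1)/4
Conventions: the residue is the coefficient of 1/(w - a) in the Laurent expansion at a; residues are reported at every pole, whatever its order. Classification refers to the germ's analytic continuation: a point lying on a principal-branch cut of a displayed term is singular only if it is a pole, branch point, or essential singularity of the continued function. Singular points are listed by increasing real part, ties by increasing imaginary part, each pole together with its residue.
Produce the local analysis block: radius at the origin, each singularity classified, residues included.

Branch term (-5/4)*log(1 - w/(-7/10)): its argument vanishes at w = -7/10, a logarithmic branch point, modulus 7/10.
The radius of convergence is the smallest modulus among the singular points: 7/10.

Radius of convergence at 0: 7/10.
At -7/10: a logarithmic branch point.


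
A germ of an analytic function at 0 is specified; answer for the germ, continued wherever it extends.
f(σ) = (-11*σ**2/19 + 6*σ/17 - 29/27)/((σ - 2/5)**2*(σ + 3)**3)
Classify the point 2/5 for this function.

The point is a pole of order 2.

The denominator factor σ - 2/5 vanishes at 2/5 and appears to the power 2; the numerator there equals -223591/218025, nonzero, and no other factor vanishes.
Hence a pole whose order is the multiplicity, 2.


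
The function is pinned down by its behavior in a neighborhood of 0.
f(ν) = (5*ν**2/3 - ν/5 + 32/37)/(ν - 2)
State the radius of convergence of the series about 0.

The radius of convergence is 2.

Denominator factor (ν - 2): pole of order 1 at 2, modulus 2.
The radius of convergence is the smallest modulus among the singular points: 2.


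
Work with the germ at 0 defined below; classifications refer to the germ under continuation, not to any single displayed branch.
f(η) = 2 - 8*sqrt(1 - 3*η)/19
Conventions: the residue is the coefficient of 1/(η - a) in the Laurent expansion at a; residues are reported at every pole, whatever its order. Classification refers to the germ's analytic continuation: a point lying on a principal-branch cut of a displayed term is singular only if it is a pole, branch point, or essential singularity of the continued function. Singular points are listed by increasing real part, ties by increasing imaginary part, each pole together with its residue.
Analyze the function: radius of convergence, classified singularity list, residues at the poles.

Branch term (-8/19)*sqrt(1 - η/(1/3)): its argument vanishes at η = 1/3, a square-root branch point, modulus 1/3.
The radius of convergence is the smallest modulus among the singular points: 1/3.

Radius of convergence at 0: 1/3.
At 1/3: an algebraic (square-root) branch point.


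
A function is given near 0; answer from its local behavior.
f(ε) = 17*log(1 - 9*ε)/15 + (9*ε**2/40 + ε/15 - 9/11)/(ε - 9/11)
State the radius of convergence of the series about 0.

Denominator factor (ε - 9/11): pole of order 1 at 9/11, modulus 9/11.
Branch term (17/15)*log(1 - ε/(1/9)): its argument vanishes at ε = 1/9, a logarithmic branch point, modulus 1/9.
The radius of convergence is the smallest modulus among the singular points: 1/9.

The radius of convergence is 1/9.


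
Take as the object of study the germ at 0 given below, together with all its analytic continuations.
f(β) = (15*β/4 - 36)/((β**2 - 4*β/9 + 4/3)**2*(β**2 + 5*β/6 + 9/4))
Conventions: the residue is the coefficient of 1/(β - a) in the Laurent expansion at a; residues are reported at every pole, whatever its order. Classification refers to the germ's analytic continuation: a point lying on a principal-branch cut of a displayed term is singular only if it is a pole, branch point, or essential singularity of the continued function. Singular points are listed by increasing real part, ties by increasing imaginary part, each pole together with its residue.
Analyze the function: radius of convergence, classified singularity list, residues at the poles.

Radius of convergence at 0: (2/3)*sqrt(3).
At (-5/12) - ((1/12)*sqrt(299))*i: a pole of order 1; residue (423792/429025) + ((26622108/128278475)*sqrt(299))*i.
At (-5/12) + ((1/12)*sqrt(299))*i: a pole of order 1; residue (423792/429025) - ((26622108/128278475)*sqrt(299))*i.
At (2/9) - ((2/9)*sqrt(26))*i: a pole of order 2; residue (-423792/429025) - ((5240549421/4640334400)*sqrt(26))*i.
At (2/9) + ((2/9)*sqrt(26))*i: a pole of order 2; residue (-423792/429025) + ((5240549421/4640334400)*sqrt(26))*i.

Denominator factor (β**2 + 5*β/6 + 9/4): discriminant -299/36, complex-conjugate roots (-5/12) + ((1/12)*sqrt(299))*i and (-5/12) - ((1/12)*sqrt(299))*i; poles of order 1, moduli 3/2 and 3/2.
Denominator factor (β**2 - 4*β/9 + 4/3)^2: discriminant -416/81, complex-conjugate roots (2/9) + ((2/9)*sqrt(26))*i and (2/9) - ((2/9)*sqrt(26))*i; poles of order 2, moduli (2/3)*sqrt(3) and (2/3)*sqrt(3).
The radius of convergence is the smallest modulus among the singular points: (2/3)*sqrt(3).
The factor β**2 + 5*β/6 + 9/4 splits as (β - a)(β - a') with a = (-5/12) - ((1/12)*sqrt(299))*i, a' = (-5/12) + ((1/12)*sqrt(299))*i. At the order-1 pole a set g(β) = (β - a)*f(β) = [(15*β/4 - 36)/(β**2 - 4*β/9 + 4/3)**2] / (β - a').
Simple pole: residue = g(a) at a = (-5/12) - ((1/12)*sqrt(299))*i, which is (423792/429025) + ((26622108/128278475)*sqrt(299))*i.
The factor β**2 + 5*β/6 + 9/4 splits as (β - a)(β - a') with a = (-5/12) + ((1/12)*sqrt(299))*i, a' = (-5/12) - ((1/12)*sqrt(299))*i. At the order-1 pole a set g(β) = (β - a)*f(β) = [(15*β/4 - 36)/(β**2 - 4*β/9 + 4/3)**2] / (β - a').
Simple pole: residue = g(a) at a = (-5/12) + ((1/12)*sqrt(299))*i, which is (423792/429025) - ((26622108/128278475)*sqrt(299))*i.
The factor β**2 - 4*β/9 + 4/3 splits as (β - a)(β - a') with a = (2/9) - ((2/9)*sqrt(26))*i, a' = (2/9) + ((2/9)*sqrt(26))*i. At the order-2 pole a set g(β) = (β - a)^2*f(β) = [(15*β/4 - 36)/(β**2 + 5*β/6 + 9/4)] / (β - a')^2.
Order-2 pole: residue = g'(a); g'((2/9) - ((2/9)*sqrt(26))*i) = (-423792/429025) - ((5240549421/4640334400)*sqrt(26))*i, so the residue is (-423792/429025) - ((5240549421/4640334400)*sqrt(26))*i.
The factor β**2 - 4*β/9 + 4/3 splits as (β - a)(β - a') with a = (2/9) + ((2/9)*sqrt(26))*i, a' = (2/9) - ((2/9)*sqrt(26))*i. At the order-2 pole a set g(β) = (β - a)^2*f(β) = [(15*β/4 - 36)/(β**2 + 5*β/6 + 9/4)] / (β - a')^2.
Order-2 pole: residue = g'(a); g'((2/9) + ((2/9)*sqrt(26))*i) = (-423792/429025) + ((5240549421/4640334400)*sqrt(26))*i, so the residue is (-423792/429025) + ((5240549421/4640334400)*sqrt(26))*i.
List the singular points by increasing real part (a conjugate pair: the negative imaginary part first).


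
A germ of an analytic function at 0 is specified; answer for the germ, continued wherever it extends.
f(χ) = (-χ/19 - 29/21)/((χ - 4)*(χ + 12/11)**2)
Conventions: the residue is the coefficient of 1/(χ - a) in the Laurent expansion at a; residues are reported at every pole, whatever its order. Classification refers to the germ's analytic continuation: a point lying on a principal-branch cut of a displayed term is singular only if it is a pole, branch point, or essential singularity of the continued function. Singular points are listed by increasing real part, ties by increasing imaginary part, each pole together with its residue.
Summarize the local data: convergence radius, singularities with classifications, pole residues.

Denominator factor (χ + 12/11)^2: pole of order 2 at -12/11, modulus 12/11.
Denominator factor (χ - 4): pole of order 1 at 4, modulus 4.
The radius of convergence is the smallest modulus among the singular points: 12/11.
At the order-2 pole -12/11 set g(χ) = (χ - (-12/11))^2*f(χ) = (-χ/19 - 29/21)/(χ - 4).
Order-2 pole: residue = g'(a); g'(-12/11) = 76835/1251264, so the residue is 76835/1251264.
At the order-1 pole 4 set g(χ) = (χ - (4))*f(χ) = (-χ/19 - 29/21)/(χ + 12/11)**2.
Simple pole: residue = g(a) at a = 4, which is -76835/1251264.
List the singular points by increasing real part (a conjugate pair: the negative imaginary part first).

Radius of convergence at 0: 12/11.
At -12/11: a pole of order 2; residue 76835/1251264.
At 4: a pole of order 1; residue -76835/1251264.


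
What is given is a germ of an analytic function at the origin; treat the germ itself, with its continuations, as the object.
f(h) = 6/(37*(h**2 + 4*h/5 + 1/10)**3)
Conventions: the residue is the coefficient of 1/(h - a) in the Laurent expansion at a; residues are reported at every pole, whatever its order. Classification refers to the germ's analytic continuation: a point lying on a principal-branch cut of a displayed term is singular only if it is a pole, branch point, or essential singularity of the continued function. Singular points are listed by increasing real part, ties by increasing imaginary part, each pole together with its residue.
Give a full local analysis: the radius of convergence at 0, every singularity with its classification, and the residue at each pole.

Denominator factor (h**2 + 4*h/5 + 1/10)^3: discriminant 6/25, real irrational roots -2/5 + (1/10)*sqrt(6) and -2/5 - (1/10)*sqrt(6); poles of order 3, moduli 2/5 - (1/10)*sqrt(6) and 2/5 + (1/10)*sqrt(6).
The radius of convergence is the smallest modulus among the singular points: 2/5 - (1/10)*sqrt(6).
The factor h**2 + 4*h/5 + 1/10 splits as (h - a)(h - a') with a = -2/5 - (1/10)*sqrt(6), a' = -2/5 + (1/10)*sqrt(6). At the order-3 pole a set g(h) = (h - a)^3*f(h) = [6/37] / (h - a')^3.
Order-3 pole: residue = g''(a)/2; g''(-2/5 - (1/10)*sqrt(6)) = -(3125/111)*sqrt(6), so the residue is -(3125/222)*sqrt(6).
The factor h**2 + 4*h/5 + 1/10 splits as (h - a)(h - a') with a = -2/5 + (1/10)*sqrt(6), a' = -2/5 - (1/10)*sqrt(6). At the order-3 pole a set g(h) = (h - a)^3*f(h) = [6/37] / (h - a')^3.
Order-3 pole: residue = g''(a)/2; g''(-2/5 + (1/10)*sqrt(6)) = (3125/111)*sqrt(6), so the residue is (3125/222)*sqrt(6).
List the singular points by increasing real part (a conjugate pair: the negative imaginary part first).

Radius of convergence at 0: 2/5 - (1/10)*sqrt(6).
At -2/5 - (1/10)*sqrt(6): a pole of order 3; residue -(3125/222)*sqrt(6).
At -2/5 + (1/10)*sqrt(6): a pole of order 3; residue (3125/222)*sqrt(6).


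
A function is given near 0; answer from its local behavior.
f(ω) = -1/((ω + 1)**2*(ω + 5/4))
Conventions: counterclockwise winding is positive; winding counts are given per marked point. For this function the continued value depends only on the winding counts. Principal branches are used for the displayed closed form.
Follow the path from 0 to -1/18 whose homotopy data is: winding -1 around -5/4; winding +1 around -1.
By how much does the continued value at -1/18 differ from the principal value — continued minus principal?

The function is rational, hence single-valued: continuing it around any pole returns the same value, so the difference is 0.

Continued minus principal equals 0.


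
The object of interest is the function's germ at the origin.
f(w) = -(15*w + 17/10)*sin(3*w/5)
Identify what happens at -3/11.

There is no denominator, hence no pole anywhere.
The factor -sin(3*w/5) is entire.
So the germ continues analytically to -3/11.

The point is a regular point.


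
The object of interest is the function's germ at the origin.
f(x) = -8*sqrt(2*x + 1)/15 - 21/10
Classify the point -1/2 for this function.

The term (-8/15)*sqrt(1 - x/(-1/2)) has argument 1 - -1/2/(-1/2) = 0 at -1/2: a square-root (algebraic, two-sheeted) branch point; the remaining terms are analytic or single-valued there.

The point is an algebraic (square-root) branch point.


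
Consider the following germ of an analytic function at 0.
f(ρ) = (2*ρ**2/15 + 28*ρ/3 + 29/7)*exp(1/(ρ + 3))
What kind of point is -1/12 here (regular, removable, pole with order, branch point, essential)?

The point is a regular point.

There is no denominator, hence no pole anywhere.
The essential point of exp(1/(ρ - (-3))) is -3, not -1/12.
So the germ continues analytically to -1/12.


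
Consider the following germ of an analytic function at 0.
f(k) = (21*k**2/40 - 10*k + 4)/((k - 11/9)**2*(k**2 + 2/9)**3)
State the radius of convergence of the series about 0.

Denominator factor (k - 11/9)^2: pole of order 2 at 11/9, modulus 11/9.
Denominator factor (k**2 + 2/9)^3: discriminant -8/9, complex-conjugate roots ((1/3)*sqrt(2))*i and -((1/3)*sqrt(2))*i; poles of order 3, moduli (1/3)*sqrt(2) and (1/3)*sqrt(2).
The radius of convergence is the smallest modulus among the singular points: (1/3)*sqrt(2).

The radius of convergence is (1/3)*sqrt(2).


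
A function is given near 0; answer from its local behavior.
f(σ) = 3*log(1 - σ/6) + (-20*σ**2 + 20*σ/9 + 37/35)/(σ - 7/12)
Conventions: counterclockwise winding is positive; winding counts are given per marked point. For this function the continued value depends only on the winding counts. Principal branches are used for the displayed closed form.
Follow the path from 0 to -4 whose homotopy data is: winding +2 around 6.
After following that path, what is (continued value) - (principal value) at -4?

Continued minus principal equals (12)*pi*i.

The rational part is single-valued and drops out of the difference; each branch term changes only by its own monodromy.
(3)*log(1 - σ/(6)): each positive loop around 6 adds 2*pi*i to the log, so winding +2 contributes (3)*(2)*2*pi*i = (12)*pi*i.
Summing the contributions at σ = -4 gives (12)*pi*i.


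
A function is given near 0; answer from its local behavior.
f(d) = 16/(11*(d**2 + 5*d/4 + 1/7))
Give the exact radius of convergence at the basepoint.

The radius of convergence is 5/8 - (1/56)*sqrt(777).

Denominator factor (d**2 + 5*d/4 + 1/7): discriminant 111/112, real irrational roots -5/8 + (1/56)*sqrt(777) and -5/8 - (1/56)*sqrt(777); poles of order 1, moduli 5/8 - (1/56)*sqrt(777) and 5/8 + (1/56)*sqrt(777).
The radius of convergence is the smallest modulus among the singular points: 5/8 - (1/56)*sqrt(777).


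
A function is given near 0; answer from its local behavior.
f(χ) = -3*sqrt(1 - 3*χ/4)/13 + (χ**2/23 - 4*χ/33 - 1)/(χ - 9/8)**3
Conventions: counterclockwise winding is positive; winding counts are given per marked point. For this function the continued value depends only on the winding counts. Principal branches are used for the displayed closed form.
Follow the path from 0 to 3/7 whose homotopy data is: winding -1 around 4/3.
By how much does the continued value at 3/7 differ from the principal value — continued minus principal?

The rational part is single-valued and drops out of the difference; each branch term changes only by its own monodromy.
(-3/13)*sqrt(1 - χ/(4/3)): winding -1 is odd, the square root flips sign, contributing -2*(-3/13)*sqrt(1 - (3/7)/(4/3)) = -2*(-3/13)*sqrt(19/28) = (3/91)*sqrt(133).
Summing the contributions at χ = 3/7 gives (3/91)*sqrt(133).

Continued minus principal equals (3/91)*sqrt(133).


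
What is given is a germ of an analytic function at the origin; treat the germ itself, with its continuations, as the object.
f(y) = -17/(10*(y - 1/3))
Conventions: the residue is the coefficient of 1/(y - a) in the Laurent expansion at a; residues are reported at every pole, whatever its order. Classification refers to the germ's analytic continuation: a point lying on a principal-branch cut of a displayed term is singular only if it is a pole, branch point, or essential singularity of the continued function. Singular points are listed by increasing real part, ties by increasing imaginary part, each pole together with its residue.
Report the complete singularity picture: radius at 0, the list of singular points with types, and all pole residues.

Denominator factor (y - 1/3): pole of order 1 at 1/3, modulus 1/3.
The radius of convergence is the smallest modulus among the singular points: 1/3.
At the order-1 pole 1/3 set g(y) = (y - (1/3))*f(y) = -17/10.
Simple pole: residue = g(a) at a = 1/3, which is -17/10.

Radius of convergence at 0: 1/3.
At 1/3: a pole of order 1; residue -17/10.


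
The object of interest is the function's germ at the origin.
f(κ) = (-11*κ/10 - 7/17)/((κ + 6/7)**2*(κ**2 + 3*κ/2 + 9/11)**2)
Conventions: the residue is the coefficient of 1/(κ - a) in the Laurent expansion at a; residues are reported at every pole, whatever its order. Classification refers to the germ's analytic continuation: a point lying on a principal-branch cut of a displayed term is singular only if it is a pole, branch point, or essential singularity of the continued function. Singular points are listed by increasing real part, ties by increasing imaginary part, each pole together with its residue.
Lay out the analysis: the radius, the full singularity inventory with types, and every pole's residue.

Denominator factor (κ + 6/7)^2: pole of order 2 at -6/7, modulus 6/7.
Denominator factor (κ**2 + 3*κ/2 + 9/11)^2: discriminant -45/44, complex-conjugate roots (-3/4) + ((3/44)*sqrt(55))*i and (-3/4) - ((3/44)*sqrt(55))*i; poles of order 2, moduli (3/11)*sqrt(11) and (3/11)*sqrt(11).
The radius of convergence is the smallest modulus among the singular points: 6/7.
At the order-2 pole -6/7 set g(κ) = (κ - (-6/7))^2*f(κ) = (-11*κ/10 - 7/17)/(κ**2 + 3*κ/2 + 9/11)**2.
Order-2 pole: residue = g'(a); g'(-6/7) = -73501813/21150720, so the residue is -73501813/21150720.
The factor κ**2 + 3*κ/2 + 9/11 splits as (κ - a)(κ - a') with a = (-3/4) - ((3/44)*sqrt(55))*i, a' = (-3/4) + ((3/44)*sqrt(55))*i. At the order-2 pole a set g(κ) = (κ - a)^2*f(κ) = [(-11*κ/10 - 7/17)/(κ + 6/7)**2] / (κ - a')^2.
Order-2 pole: residue = g'(a); g'((-3/4) - ((3/44)*sqrt(55))*i) = (73501813/42301440) - ((1724384431/1057536000)*sqrt(55))*i, so the residue is (73501813/42301440) - ((1724384431/1057536000)*sqrt(55))*i.
The factor κ**2 + 3*κ/2 + 9/11 splits as (κ - a)(κ - a') with a = (-3/4) + ((3/44)*sqrt(55))*i, a' = (-3/4) - ((3/44)*sqrt(55))*i. At the order-2 pole a set g(κ) = (κ - a)^2*f(κ) = [(-11*κ/10 - 7/17)/(κ + 6/7)**2] / (κ - a')^2.
Order-2 pole: residue = g'(a); g'((-3/4) + ((3/44)*sqrt(55))*i) = (73501813/42301440) + ((1724384431/1057536000)*sqrt(55))*i, so the residue is (73501813/42301440) + ((1724384431/1057536000)*sqrt(55))*i.
List the singular points by increasing real part (a conjugate pair: the negative imaginary part first).

Radius of convergence at 0: 6/7.
At -6/7: a pole of order 2; residue -73501813/21150720.
At (-3/4) - ((3/44)*sqrt(55))*i: a pole of order 2; residue (73501813/42301440) - ((1724384431/1057536000)*sqrt(55))*i.
At (-3/4) + ((3/44)*sqrt(55))*i: a pole of order 2; residue (73501813/42301440) + ((1724384431/1057536000)*sqrt(55))*i.
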